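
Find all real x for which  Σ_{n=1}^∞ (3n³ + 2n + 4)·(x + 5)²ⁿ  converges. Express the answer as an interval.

(-6, -4)

Ratio test: |a_{n+1}/a_n| = (3(n+1)³ + 2(n+1) + 4)/(3n³ + 2n + 4) → 1 as n → ∞.
Successive powers of (x + 5) differ by 2, so the series converges when |x + 5|² · 1 < 1, i.e. |x + 5| < √(1) = 1. So R = 1.
Check x = -4: the n-th term does not approach 0; divergence by the term test.
When x = -6, the n-th term does not approach 0; divergence by the term test.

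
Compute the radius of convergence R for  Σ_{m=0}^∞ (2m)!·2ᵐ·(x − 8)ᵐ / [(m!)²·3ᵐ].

R = 3/8

Apply the ratio test: |a_{m+1}| / |a_m| = (2m+1)·(2m+2)/(m+1)² · 2/3, which tends to 8/3 as m → ∞.
Thus R = 1/(8/3) = 3/8.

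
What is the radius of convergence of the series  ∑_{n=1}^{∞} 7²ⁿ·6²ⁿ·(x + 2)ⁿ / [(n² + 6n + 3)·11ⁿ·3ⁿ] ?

Ratio test: |a_{n+1}/a_n| = [(n² + 6n + 3)/((n+1)² + 6(n+1) + 3)] · 49·36/(11·3) → 588/11 as n → ∞.
Thus R = 1/(588/11) = 11/588.

R = 11/588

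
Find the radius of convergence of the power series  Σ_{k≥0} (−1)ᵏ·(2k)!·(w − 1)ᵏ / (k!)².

Ratio test: |a_{k+1}/a_k| = (2k+1)·(2k+2)/(k+1)² → 4 as k → ∞.
Convergence for |w − 1| · 4 < 1, i.e. |w − 1| < 1/4. So R = 1/4.

R = 1/4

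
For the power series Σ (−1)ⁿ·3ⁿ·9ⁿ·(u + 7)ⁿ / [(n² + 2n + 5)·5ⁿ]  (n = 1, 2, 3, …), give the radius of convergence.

By the ratio test, |a_{n+1}/a_n| = [(n² + 2n + 5)/((n+1)² + 2(n+1) + 5)] · 3·9/5 → 27/5.
Thus R = 1/(27/5) = 5/27.

R = 5/27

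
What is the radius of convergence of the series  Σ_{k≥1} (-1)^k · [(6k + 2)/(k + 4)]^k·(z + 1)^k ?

R = 1/6

Root test: |a_k|^(1/k) = (6k + 2)/(k + 4) → 6.
Thus R = 1/(6) = 1/6.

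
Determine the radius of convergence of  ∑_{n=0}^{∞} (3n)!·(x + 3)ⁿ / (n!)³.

R = 1/27

By the ratio test, |a_{n+1}/a_n| = (3n+1)·(3n+2)·(3n+3)/(n+1)³ → 27.
Convergence for |x + 3| · 27 < 1, i.e. |x + 3| < 1/27. So R = 1/27.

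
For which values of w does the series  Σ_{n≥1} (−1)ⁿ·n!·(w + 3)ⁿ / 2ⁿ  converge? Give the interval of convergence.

{-3}

By the ratio test, |a_{n+1}/a_n| = (n+1) · 1/2 → ∞.
The terms grow without bound for any (w + 3) ≠ 0, so R = 0 (convergence only at w = -3).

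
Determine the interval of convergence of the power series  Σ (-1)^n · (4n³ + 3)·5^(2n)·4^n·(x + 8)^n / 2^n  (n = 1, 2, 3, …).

Apply the ratio test: |a_{n+1}| / |a_n| = [(4(n+1)³ + 3)/(4n³ + 3)] · 25·4/2, which tends to 50 as n → ∞.
The series converges when 50 · |x + 8| < 1, giving R = 1/50.
When x = -399/50, the terms do not tend to 0, so the series diverges.
Check x = -401/50: the terms have absolute value of order n³, which does not tend to 0, so the series diverges by the divergence test.

(-401/50, -399/50)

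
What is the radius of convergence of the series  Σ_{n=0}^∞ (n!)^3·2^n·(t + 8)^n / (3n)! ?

Apply the ratio test: |a_{n+1}| / |a_n| = (n+1)³/[(3n+1)·(3n+2)·(3n+3)] · 2, which tends to 2/27 as n → ∞.
Thus R = 1/(2/27) = 27/2.

R = 27/2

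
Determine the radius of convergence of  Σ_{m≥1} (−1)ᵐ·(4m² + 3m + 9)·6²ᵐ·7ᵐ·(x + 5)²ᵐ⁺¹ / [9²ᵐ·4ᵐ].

R = 3√7/7

The ratio of consecutive coefficients is [(4(m+1)² + 3(m+1) + 9)/(4m² + 3m + 9)] · 36·7/(81·4) → 7/9.
Writing y = (x + 5)², the series in y has radius 9/7, so |x + 5| < √(9/7) and R = 3√7/7.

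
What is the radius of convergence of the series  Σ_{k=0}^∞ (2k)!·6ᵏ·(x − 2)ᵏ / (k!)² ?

R = 1/24

Apply the ratio test: |a_{k+1}| / |a_k| = (2k+1)·(2k+2)/(k+1)² · 6, which tends to 24 as k → ∞.
Thus R = 1/(24) = 1/24.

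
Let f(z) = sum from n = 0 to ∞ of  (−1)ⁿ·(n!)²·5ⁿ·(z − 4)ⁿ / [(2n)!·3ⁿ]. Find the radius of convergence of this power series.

R = 12/5

Apply the ratio test: |a_{n+1}| / |a_n| = (n+1)²/[(2n+1)·(2n+2)] · 5/3, which tends to 5/12 as n → ∞.
Thus R = 1/(5/12) = 12/5.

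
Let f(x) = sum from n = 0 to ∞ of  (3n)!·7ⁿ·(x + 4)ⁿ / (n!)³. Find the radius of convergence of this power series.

R = 1/189

Apply the ratio test: |a_{n+1}| / |a_n| = (3n+1)·(3n+2)·(3n+3)/(n+1)³ · 7, which tends to 189 as n → ∞.
Hence the series converges for |x + 4| < 1/(189) = 1/189, so the radius of convergence is 1/189.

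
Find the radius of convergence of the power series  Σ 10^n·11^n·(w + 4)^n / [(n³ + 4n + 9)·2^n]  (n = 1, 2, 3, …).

R = 1/55

The ratio of consecutive coefficients is [(n³ + 4n + 9)/((n+1)³ + 4(n+1) + 9)] · 10·11/2 → 55.
The series converges when 55 · |w + 4| < 1, giving R = 1/55.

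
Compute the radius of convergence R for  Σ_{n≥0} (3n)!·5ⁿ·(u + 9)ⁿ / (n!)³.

R = 1/135

The ratio of consecutive coefficients is (3n+1)·(3n+2)·(3n+3)/(n+1)³ · 5 → 135.
The series converges when 135 · |u + 9| < 1, giving R = 1/135.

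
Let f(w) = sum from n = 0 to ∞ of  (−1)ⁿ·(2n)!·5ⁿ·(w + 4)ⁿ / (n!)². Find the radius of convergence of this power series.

The ratio of consecutive coefficients is (2n+1)·(2n+2)/(n+1)² · 5 → 20.
The series converges when 20 · |w + 4| < 1, giving R = 1/20.

R = 1/20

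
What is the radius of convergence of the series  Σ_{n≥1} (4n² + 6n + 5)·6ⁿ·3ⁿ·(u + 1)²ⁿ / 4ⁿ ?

R = √2/3

Ratio test: |a_{n+1}/a_n| = [(4(n+1)² + 6(n+1) + 5)/(4n² + 6n + 5)] · 6·3/4 → 9/2 as n → ∞.
Writing y = (u + 1)², the series in y has radius 2/9, so |u + 1| < √(2/9) and R = √2/3.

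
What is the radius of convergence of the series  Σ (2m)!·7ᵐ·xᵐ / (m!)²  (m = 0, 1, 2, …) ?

R = 1/28

The ratio of consecutive coefficients is (2m+1)·(2m+2)/(m+1)² · 7 → 28.
Hence the series converges for |x| < 1/(28) = 1/28, so the radius of convergence is 1/28.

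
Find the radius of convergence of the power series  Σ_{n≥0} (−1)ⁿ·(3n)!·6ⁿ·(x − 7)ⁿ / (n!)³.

R = 1/162

By the ratio test, |a_{n+1}/a_n| = (3n+1)·(3n+2)·(3n+3)/(n+1)³ · 6 → 162.
Hence the series converges for |x − 7| < 1/(162) = 1/162, so the radius of convergence is 1/162.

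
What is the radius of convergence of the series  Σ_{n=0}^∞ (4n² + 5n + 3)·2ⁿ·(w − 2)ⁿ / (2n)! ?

Ratio test: |a_{n+1}/a_n| = (4(n+1)² + 5(n+1) + 3)/(4n² + 5n + 3) · 2 · 1/[(2n+1)·(2n+2)] → 0 as n → ∞.
Since the limit is 0 < 1 for every w, the series converges on all of ℝ and R = ∞.

R = ∞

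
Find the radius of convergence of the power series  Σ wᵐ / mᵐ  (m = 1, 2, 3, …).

Applying the root test, |a_m|^(1/m) = 1/m → 0.
The limit is 0 for every w, so R = ∞.

R = ∞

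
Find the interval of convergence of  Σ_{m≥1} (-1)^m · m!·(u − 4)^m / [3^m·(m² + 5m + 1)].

The ratio of consecutive coefficients is (m+1) · 1/3 · (m² + 5m + 1)/((m+1)² + 5(m+1) + 1) → ∞.
The terms grow without bound for any (u − 4) ≠ 0, so R = 0 (convergence only at u = 4).

{4}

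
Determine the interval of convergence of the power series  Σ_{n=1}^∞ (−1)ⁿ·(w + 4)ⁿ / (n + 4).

(-5, -3]

By the ratio test, |a_{n+1}/a_n| = (n + 4)/((n+1) + 4) → 1.
So the series converges when |w + 4| < 1 and diverges when |w + 4| > 1; R = 1.
When w = -3, an alternating series whose terms decrease to 0 in absolute value, so it converges by the Leibniz criterion.
At w = -5: comparison with the harmonic series Σ 1/n shows the series diverges.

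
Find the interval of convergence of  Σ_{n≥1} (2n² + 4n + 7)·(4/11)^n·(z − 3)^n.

(1/4, 23/4)

Ratio test: |a_{n+1}/a_n| = [(2(n+1)² + 4(n+1) + 7)/(2n² + 4n + 7)] · 4/11 → 4/11 as n → ∞.
The series converges when 4/11 · |z − 3| < 1, giving R = 11/4.
Endpoint z = 23/4: the n-th term does not approach 0; divergence by the term test.
At z = 1/4: the n-th term does not approach 0; divergence by the term test.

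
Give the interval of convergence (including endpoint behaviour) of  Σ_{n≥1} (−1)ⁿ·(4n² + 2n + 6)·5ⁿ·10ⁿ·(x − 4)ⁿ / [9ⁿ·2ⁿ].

(91/25, 109/25)

The ratio of consecutive coefficients is [(4(n+1)² + 2(n+1) + 6)/(4n² + 2n + 6)] · 5·10/(9·2) → 25/9.
Hence the series converges for |x − 4| < 1/(25/9) = 9/25, so the radius of convergence is 9/25.
Endpoint x = 109/25: the terms have absolute value of order n², which does not tend to 0, so the series diverges by the divergence test.
Check x = 91/25: the terms have absolute value of order n², which does not tend to 0, so the series diverges by the divergence test.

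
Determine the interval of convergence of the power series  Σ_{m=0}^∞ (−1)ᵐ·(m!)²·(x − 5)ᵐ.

The ratio of consecutive coefficients is (m+1)² → ∞.
Since the ratio → ∞, the series diverges for every x ≠ 5, and R = 0.

{5}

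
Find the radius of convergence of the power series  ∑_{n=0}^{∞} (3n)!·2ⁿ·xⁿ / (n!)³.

Ratio test: |a_{n+1}/a_n| = (3n+1)·(3n+2)·(3n+3)/(n+1)³ · 2 → 54 as n → ∞.
Convergence for |x| · 54 < 1, i.e. |x| < 1/54. So R = 1/54.

R = 1/54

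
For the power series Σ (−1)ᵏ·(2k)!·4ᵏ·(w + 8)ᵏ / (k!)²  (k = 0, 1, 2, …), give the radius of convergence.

R = 1/16

By the ratio test, |a_{k+1}/a_k| = (2k+1)·(2k+2)/(k+1)² · 4 → 16.
The series converges when 16 · |w + 8| < 1, giving R = 1/16.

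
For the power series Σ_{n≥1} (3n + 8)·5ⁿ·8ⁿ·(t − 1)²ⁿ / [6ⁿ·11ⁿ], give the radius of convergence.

R = √165/10

By the ratio test, |a_{n+1}/a_n| = [(3(n+1) + 8)/(3n + 8)] · 5·8/(6·11) → 20/33.
Writing y = (t − 1)², the series in y has radius 33/20, so |t − 1| < √(33/20) and R = √165/10.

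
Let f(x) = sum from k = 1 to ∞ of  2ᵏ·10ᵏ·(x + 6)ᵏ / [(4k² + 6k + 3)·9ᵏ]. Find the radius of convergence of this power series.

The ratio of consecutive coefficients is [(4k² + 6k + 3)/(4(k+1)² + 6(k+1) + 3)] · 2·10/9 → 20/9.
Hence the series converges for |x + 6| < 1/(20/9) = 9/20, so the radius of convergence is 9/20.

R = 9/20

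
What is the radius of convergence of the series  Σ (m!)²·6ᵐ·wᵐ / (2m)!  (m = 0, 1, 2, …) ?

The ratio of consecutive coefficients is (m+1)²/[(2m+1)·(2m+2)] · 6 → 3/2.
Hence the series converges for |w| < 1/(3/2) = 2/3, so the radius of convergence is 2/3.

R = 2/3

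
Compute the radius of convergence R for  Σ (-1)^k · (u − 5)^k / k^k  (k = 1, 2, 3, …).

R = ∞

Root test: |a_k|^(1/k) = 1/k → 0.
Since the k-th root of |a_k| tends to 0, the series converges for all real u; R = ∞.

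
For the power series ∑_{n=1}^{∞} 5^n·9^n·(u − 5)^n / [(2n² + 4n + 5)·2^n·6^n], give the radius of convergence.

R = 4/15

The ratio of consecutive coefficients is [(2n² + 4n + 5)/(2(n+1)² + 4(n+1) + 5)] · 5·9/(2·6) → 15/4.
Convergence for |u − 5| · 15/4 < 1, i.e. |u − 5| < 4/15. So R = 4/15.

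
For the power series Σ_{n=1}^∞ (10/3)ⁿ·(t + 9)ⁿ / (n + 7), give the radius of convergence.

Ratio test: |a_{n+1}/a_n| = [(n + 7)/((n+1) + 7)] · 10/3 → 10/3 as n → ∞.
Thus R = 1/(10/3) = 3/10.

R = 3/10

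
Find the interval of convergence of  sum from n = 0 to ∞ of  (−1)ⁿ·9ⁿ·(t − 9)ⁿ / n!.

(−∞, ∞)

Apply the ratio test: |a_{n+1}| / |a_n| = 9 · 1/(n+1), which tends to 0 as n → ∞.
The limit is 0, so the series converges for all t; R = ∞.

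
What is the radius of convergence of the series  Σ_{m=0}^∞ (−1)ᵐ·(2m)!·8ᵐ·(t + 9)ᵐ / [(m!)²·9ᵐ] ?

R = 9/32

Apply the ratio test: |a_{m+1}| / |a_m| = (2m+1)·(2m+2)/(m+1)² · 8/9, which tends to 32/9 as m → ∞.
Thus R = 1/(32/9) = 9/32.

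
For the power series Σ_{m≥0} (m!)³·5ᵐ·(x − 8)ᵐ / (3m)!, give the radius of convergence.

R = 27/5

The ratio of consecutive coefficients is (m+1)³/[(3m+1)·(3m+2)·(3m+3)] · 5 → 5/27.
Hence the series converges for |x − 8| < 1/(5/27) = 27/5, so the radius of convergence is 27/5.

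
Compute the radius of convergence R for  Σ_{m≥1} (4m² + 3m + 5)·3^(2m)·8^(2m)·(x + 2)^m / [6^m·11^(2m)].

R = 121/96

Apply the ratio test: |a_{m+1}| / |a_m| = [(4(m+1)² + 3(m+1) + 5)/(4m² + 3m + 5)] · 9·64/(6·121), which tends to 96/121 as m → ∞.
Convergence for |x + 2| · 96/121 < 1, i.e. |x + 2| < 121/96. So R = 121/96.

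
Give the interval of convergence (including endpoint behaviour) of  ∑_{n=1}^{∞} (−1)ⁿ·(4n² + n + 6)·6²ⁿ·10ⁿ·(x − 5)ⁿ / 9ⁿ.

(199/40, 201/40)

By the ratio test, |a_{n+1}/a_n| = [(4(n+1)² + (n+1) + 6)/(4n² + n + 6)] · 36·10/9 → 40.
The series converges when 40 · |x − 5| < 1, giving R = 1/40.
Check x = 201/40: the terms do not tend to 0, so the series diverges.
Endpoint x = 199/40: the n-th term does not approach 0; divergence by the term test.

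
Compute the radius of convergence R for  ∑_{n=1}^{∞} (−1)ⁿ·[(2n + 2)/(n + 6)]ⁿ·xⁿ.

R = 1/2

Applying the root test, |a_n|^(1/n) = (2n + 2)/(n + 6) → 2.
Convergence for |x| · 2 < 1, i.e. |x| < 1/2. So R = 1/2.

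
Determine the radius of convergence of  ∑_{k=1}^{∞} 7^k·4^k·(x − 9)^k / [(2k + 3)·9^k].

R = 9/28

Ratio test: |a_{k+1}/a_k| = [(2k + 3)/(2(k+1) + 3)] · 7·4/9 → 28/9 as k → ∞.
Hence the series converges for |x − 9| < 1/(28/9) = 9/28, so the radius of convergence is 9/28.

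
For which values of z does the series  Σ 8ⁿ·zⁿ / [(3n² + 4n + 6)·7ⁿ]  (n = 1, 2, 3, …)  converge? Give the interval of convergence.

[-7/8, 7/8]

The ratio of consecutive coefficients is [(3n² + 4n + 6)/(3(n+1)² + 4(n+1) + 6)] · 8/7 → 8/7.
Convergence for |z| · 8/7 < 1, i.e. |z| < 7/8. So R = 7/8.
Check z = 7/8: the terms are on the order of 1/n², so the series converges absolutely by comparison with the p-series (p = 2 > 1).
Check z = -7/8: the series is dominated by a constant times Σ 1/n², which converges (p = 2 > 1).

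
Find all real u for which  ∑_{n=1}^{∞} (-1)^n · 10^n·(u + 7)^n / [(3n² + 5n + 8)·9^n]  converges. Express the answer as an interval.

[-79/10, -61/10]

Ratio test: |a_{n+1}/a_n| = [(3n² + 5n + 8)/(3(n+1)² + 5(n+1) + 8)] · 10/9 → 10/9 as n → ∞.
The series converges when 10/9 · |u + 7| < 1, giving R = 9/10.
Endpoint u = -61/10: the series is dominated by a constant times Σ 1/n², which converges (p = 2 > 1).
Check u = -79/10: the series is dominated by a constant times Σ 1/n², which converges (p = 2 > 1).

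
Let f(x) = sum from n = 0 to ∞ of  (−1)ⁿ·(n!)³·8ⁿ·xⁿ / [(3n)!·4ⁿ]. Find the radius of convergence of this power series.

R = 27/2

Apply the ratio test: |a_{n+1}| / |a_n| = (n+1)³/[(3n+1)·(3n+2)·(3n+3)] · 8/4, which tends to 2/27 as n → ∞.
Convergence for |x| · 2/27 < 1, i.e. |x| < 27/2. So R = 27/2.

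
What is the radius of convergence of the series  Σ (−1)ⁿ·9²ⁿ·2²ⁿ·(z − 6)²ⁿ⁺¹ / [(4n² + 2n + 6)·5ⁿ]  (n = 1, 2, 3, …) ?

The ratio of consecutive coefficients is [(4n² + 2n + 6)/(4(n+1)² + 2(n+1) + 6)] · 81·4/5 → 324/5.
Since the exponent of (z − 6) increases by 2 each term, convergence requires |z − 6|² < 5/324, hence R = √5/18.

R = √5/18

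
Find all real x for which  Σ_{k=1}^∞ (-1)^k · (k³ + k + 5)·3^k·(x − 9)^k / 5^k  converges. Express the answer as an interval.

(22/3, 32/3)

Apply the ratio test: |a_{k+1}| / |a_k| = [((k+1)³ + (k+1) + 5)/(k³ + k + 5)] · 3/5, which tends to 3/5 as k → ∞.
Hence the series converges for |x − 9| < 1/(3/5) = 5/3, so the radius of convergence is 5/3.
At x = 32/3: the terms have absolute value of order k³, which does not tend to 0, so the series diverges by the divergence test.
Check x = 22/3: the terms do not tend to 0, so the series diverges.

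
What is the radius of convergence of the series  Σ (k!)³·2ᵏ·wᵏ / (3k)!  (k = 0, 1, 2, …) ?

R = 27/2

By the ratio test, |a_{k+1}/a_k| = (k+1)³/[(3k+1)·(3k+2)·(3k+3)] · 2 → 2/27.
Convergence for |w| · 2/27 < 1, i.e. |w| < 27/2. So R = 27/2.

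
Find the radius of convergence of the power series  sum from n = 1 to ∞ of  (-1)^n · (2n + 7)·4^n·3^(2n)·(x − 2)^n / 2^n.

By the ratio test, |a_{n+1}/a_n| = [(2(n+1) + 7)/(2n + 7)] · 4·9/2 → 18.
Hence the series converges for |x − 2| < 1/(18) = 1/18, so the radius of convergence is 1/18.

R = 1/18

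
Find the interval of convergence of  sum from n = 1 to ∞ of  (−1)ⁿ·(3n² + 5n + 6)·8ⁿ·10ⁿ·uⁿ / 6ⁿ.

The ratio of consecutive coefficients is [(3(n+1)² + 5(n+1) + 6)/(3n² + 5n + 6)] · 8·10/6 → 40/3.
The series converges when 40/3 · |u| < 1, giving R = 3/40.
When u = 3/40, the terms have absolute value of order n², which does not tend to 0, so the series diverges by the divergence test.
Check u = -3/40: the terms do not tend to 0, so the series diverges.

(-3/40, 3/40)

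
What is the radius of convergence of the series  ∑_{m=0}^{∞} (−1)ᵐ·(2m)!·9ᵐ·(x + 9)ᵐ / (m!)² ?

R = 1/36

The ratio of consecutive coefficients is (2m+1)·(2m+2)/(m+1)² · 9 → 36.
Convergence for |x + 9| · 36 < 1, i.e. |x + 9| < 1/36. So R = 1/36.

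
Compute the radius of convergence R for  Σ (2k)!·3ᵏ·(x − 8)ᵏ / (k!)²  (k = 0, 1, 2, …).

R = 1/12

By the ratio test, |a_{k+1}/a_k| = (2k+1)·(2k+2)/(k+1)² · 3 → 12.
Thus R = 1/(12) = 1/12.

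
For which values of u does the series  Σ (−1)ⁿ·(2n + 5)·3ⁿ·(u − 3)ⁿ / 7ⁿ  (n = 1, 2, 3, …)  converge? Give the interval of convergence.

Ratio test: |a_{n+1}/a_n| = [(2(n+1) + 5)/(2n + 5)] · 3/7 → 3/7 as n → ∞.
Convergence for |u − 3| · 3/7 < 1, i.e. |u − 3| < 7/3. So R = 7/3.
When u = 16/3, the terms have absolute value of order n, which does not tend to 0, so the series diverges by the divergence test.
When u = 2/3, the terms do not tend to 0, so the series diverges.

(2/3, 16/3)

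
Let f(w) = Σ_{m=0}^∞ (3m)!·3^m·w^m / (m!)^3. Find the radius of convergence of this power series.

R = 1/81

The ratio of consecutive coefficients is (3m+1)·(3m+2)·(3m+3)/(m+1)³ · 3 → 81.
Hence the series converges for |w| < 1/(81) = 1/81, so the radius of convergence is 1/81.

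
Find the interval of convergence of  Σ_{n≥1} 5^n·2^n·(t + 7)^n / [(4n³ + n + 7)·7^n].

[-77/10, -63/10]

The ratio of consecutive coefficients is [(4n³ + n + 7)/(4(n+1)³ + (n+1) + 7)] · 5·2/7 → 10/7.
The series converges when 10/7 · |t + 7| < 1, giving R = 7/10.
At t = -63/10: absolute convergence follows by limit comparison with Σ 1/n³.
Check t = -77/10: the series is dominated by a constant times Σ 1/n³, which converges (p = 3 > 1).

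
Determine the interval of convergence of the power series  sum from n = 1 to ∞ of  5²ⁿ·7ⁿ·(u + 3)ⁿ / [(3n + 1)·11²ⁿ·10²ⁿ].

[-505/7, 463/7)

Apply the ratio test: |a_{n+1}| / |a_n| = [(3n + 1)/(3(n+1) + 1)] · 25·7/(121·100), which tends to 7/484 as n → ∞.
Convergence for |u + 3| · 7/484 < 1, i.e. |u + 3| < 484/7. So R = 484/7.
At u = 463/7: the terms are asymptotic to a nonzero constant times 1/n, so the series diverges by limit comparison with Σ 1/n.
Check u = -505/7: the terms alternate in sign and decrease monotonically to 0 in absolute value (size ~ c/n), so the alternating series test gives convergence.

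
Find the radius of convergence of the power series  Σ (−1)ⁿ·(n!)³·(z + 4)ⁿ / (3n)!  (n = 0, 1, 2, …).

The ratio of consecutive coefficients is (n+1)³/[(3n+1)·(3n+2)·(3n+3)] → 1/27.
The series converges when 1/27 · |z + 4| < 1, giving R = 27.

R = 27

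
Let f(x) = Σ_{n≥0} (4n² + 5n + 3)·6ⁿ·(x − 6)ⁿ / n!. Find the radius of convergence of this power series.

R = ∞

The ratio of consecutive coefficients is (4(n+1)² + 5(n+1) + 3)/(4n² + 5n + 3) · 6 · 1/(n+1) → 0.
The limit is 0, so the series converges for all x; R = ∞.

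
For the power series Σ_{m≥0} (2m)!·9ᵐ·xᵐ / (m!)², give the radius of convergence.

The ratio of consecutive coefficients is (2m+1)·(2m+2)/(m+1)² · 9 → 36.
Hence the series converges for |x| < 1/(36) = 1/36, so the radius of convergence is 1/36.

R = 1/36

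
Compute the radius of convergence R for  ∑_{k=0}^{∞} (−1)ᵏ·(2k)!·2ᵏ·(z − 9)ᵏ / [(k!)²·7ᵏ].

Apply the ratio test: |a_{k+1}| / |a_k| = (2k+1)·(2k+2)/(k+1)² · 2/7, which tends to 8/7 as k → ∞.
The series converges when 8/7 · |z − 9| < 1, giving R = 7/8.

R = 7/8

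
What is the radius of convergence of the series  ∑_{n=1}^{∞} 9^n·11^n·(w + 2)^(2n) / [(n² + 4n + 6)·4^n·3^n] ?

R = 2√33/33

By the ratio test, |a_{n+1}/a_n| = [(n² + 4n + 6)/((n+1)² + 4(n+1) + 6)] · 9·11/(4·3) → 33/4.
Successive powers of (w + 2) differ by 2, so the series converges when |w + 2|² · 33/4 < 1, i.e. |w + 2| < √(4/33). So R = 2√33/33.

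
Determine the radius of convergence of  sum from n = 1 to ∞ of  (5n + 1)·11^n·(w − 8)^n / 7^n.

By the ratio test, |a_{n+1}/a_n| = [(5(n+1) + 1)/(5n + 1)] · 11/7 → 11/7.
Hence the series converges for |w − 8| < 1/(11/7) = 7/11, so the radius of convergence is 7/11.

R = 7/11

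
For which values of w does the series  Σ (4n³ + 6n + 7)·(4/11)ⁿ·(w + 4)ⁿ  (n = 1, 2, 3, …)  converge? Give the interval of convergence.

(-27/4, -5/4)

By the ratio test, |a_{n+1}/a_n| = [(4(n+1)³ + 6(n+1) + 7)/(4n³ + 6n + 7)] · 4/11 → 4/11.
The series converges when 4/11 · |w + 4| < 1, giving R = 11/4.
Check w = -5/4: the terms have absolute value of order n³, which does not tend to 0, so the series diverges by the divergence test.
At w = -27/4: the n-th term does not approach 0; divergence by the term test.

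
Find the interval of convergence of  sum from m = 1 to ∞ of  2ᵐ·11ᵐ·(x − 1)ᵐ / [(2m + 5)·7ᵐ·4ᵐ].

Apply the ratio test: |a_{m+1}| / |a_m| = [(2m + 5)/(2(m+1) + 5)] · 2·11/(7·4), which tends to 11/14 as m → ∞.
Convergence for |x − 1| · 11/14 < 1, i.e. |x − 1| < 14/11. So R = 14/11.
Check x = 25/11: the terms are asymptotic to a nonzero constant times 1/m, so the series diverges by limit comparison with Σ 1/m.
Check x = -3/11: the terms alternate in sign and decrease monotonically to 0 in absolute value (size ~ c/m), so the alternating series test gives convergence.

[-3/11, 25/11)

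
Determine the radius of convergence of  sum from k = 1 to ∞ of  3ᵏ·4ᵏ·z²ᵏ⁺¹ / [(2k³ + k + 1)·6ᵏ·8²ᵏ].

The ratio of consecutive coefficients is [(2k³ + k + 1)/(2(k+1)³ + (k+1) + 1)] · 3·4/(6·64) → 1/32.
Successive powers of z differ by 2, so the series converges when |z|² · 1/32 < 1, i.e. |z| < √(32). So R = 4√2.

R = 4√2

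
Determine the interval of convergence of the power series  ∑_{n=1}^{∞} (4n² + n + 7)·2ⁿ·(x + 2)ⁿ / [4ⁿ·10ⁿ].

(-22, 18)

By the ratio test, |a_{n+1}/a_n| = [(4(n+1)² + (n+1) + 7)/(4n² + n + 7)] · 2/(4·10) → 1/20.
Hence the series converges for |x + 2| < 1/(1/20) = 20, so the radius of convergence is 20.
Endpoint x = 18: the terms have absolute value of order n², which does not tend to 0, so the series diverges by the divergence test.
At x = -22: the n-th term does not approach 0; divergence by the term test.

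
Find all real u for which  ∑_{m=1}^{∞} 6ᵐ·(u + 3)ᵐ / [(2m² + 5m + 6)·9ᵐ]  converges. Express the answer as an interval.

The ratio of consecutive coefficients is [(2m² + 5m + 6)/(2(m+1)² + 5(m+1) + 6)] · 6/9 → 2/3.
The series converges when 2/3 · |u + 3| < 1, giving R = 3/2.
Endpoint u = -3/2: the terms are on the order of 1/m², so the series converges absolutely by comparison with the p-series (p = 2 > 1).
Endpoint u = -9/2: the terms are on the order of 1/m², so the series converges absolutely by comparison with the p-series (p = 2 > 1).

[-9/2, -3/2]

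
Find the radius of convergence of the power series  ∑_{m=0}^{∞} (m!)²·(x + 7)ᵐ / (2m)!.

R = 4

Ratio test: |a_{m+1}/a_m| = (m+1)²/[(2m+1)·(2m+2)] → 1/4 as m → ∞.
Convergence for |x + 7| · 1/4 < 1, i.e. |x + 7| < 4. So R = 4.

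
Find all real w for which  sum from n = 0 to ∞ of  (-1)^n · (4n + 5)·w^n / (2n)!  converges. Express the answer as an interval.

By the ratio test, |a_{n+1}/a_n| = (4(n+1) + 5)/(4n + 5) · 1/[(2n+1)·(2n+2)] → 0.
Since the limit is 0 < 1 for every w, the series converges on all of ℝ and R = ∞.

(−∞, ∞)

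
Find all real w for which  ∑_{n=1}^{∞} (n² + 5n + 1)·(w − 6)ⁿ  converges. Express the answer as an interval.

Apply the ratio test: |a_{n+1}| / |a_n| = ((n+1)² + 5(n+1) + 1)/(n² + 5n + 1), which tends to 1 as n → ∞.
Hence R = 1.
Check w = 7: the terms have absolute value of order n², which does not tend to 0, so the series diverges by the divergence test.
When w = 5, the terms do not tend to 0, so the series diverges.

(5, 7)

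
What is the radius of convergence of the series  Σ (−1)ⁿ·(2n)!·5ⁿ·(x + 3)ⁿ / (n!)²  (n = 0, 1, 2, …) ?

R = 1/20

By the ratio test, |a_{n+1}/a_n| = (2n+1)·(2n+2)/(n+1)² · 5 → 20.
The series converges when 20 · |x + 3| < 1, giving R = 1/20.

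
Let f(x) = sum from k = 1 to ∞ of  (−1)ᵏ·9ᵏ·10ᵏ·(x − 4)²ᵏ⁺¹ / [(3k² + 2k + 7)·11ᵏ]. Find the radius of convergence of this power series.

Apply the ratio test: |a_{k+1}| / |a_k| = [(3k² + 2k + 7)/(3(k+1)² + 2(k+1) + 7)] · 9·10/11, which tends to 90/11 as k → ∞.
Writing y = (x − 4)², the series in y has radius 11/90, so |x − 4| < √(11/90) and R = √110/30.

R = √110/30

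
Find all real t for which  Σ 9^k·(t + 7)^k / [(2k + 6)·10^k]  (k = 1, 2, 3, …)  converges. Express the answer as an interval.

[-73/9, -53/9)

Apply the ratio test: |a_{k+1}| / |a_k| = [(2k + 6)/(2(k+1) + 6)] · 9/10, which tends to 9/10 as k → ∞.
Hence the series converges for |t + 7| < 1/(9/10) = 10/9, so the radius of convergence is 10/9.
Endpoint t = -53/9: comparison with the harmonic series Σ 1/k shows the series diverges.
When t = -73/9, an alternating series whose terms decrease to 0 in absolute value, so it converges by the Leibniz criterion.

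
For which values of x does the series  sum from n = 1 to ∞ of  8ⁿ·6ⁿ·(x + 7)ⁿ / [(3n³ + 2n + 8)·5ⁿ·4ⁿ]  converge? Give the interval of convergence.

Apply the ratio test: |a_{n+1}| / |a_n| = [(3n³ + 2n + 8)/(3(n+1)³ + 2(n+1) + 8)] · 8·6/(5·4), which tends to 12/5 as n → ∞.
Thus R = 1/(12/5) = 5/12.
At x = -79/12: the terms are on the order of 1/n³, so the series converges absolutely by comparison with the p-series (p = 3 > 1).
When x = -89/12, the series is dominated by a constant times Σ 1/n³, which converges (p = 3 > 1).

[-89/12, -79/12]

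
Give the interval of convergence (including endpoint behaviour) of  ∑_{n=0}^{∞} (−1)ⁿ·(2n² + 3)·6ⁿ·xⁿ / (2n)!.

By the ratio test, |a_{n+1}/a_n| = (2(n+1)² + 3)/(2n² + 3) · 6 · 1/[(2n+1)·(2n+2)] → 0.
Since the limit is 0 < 1 for every x, the series converges on all of ℝ and R = ∞.

(−∞, ∞)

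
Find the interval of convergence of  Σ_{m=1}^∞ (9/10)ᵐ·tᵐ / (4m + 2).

Apply the ratio test: |a_{m+1}| / |a_m| = [(4m + 2)/(4(m+1) + 2)] · 9/10, which tends to 9/10 as m → ∞.
Thus R = 1/(9/10) = 10/9.
Endpoint t = 10/9: the terms behave like c/m; limit comparison with the harmonic series gives divergence.
When t = -10/9, convergence follows from the alternating series test (terms decrease monotonically to 0).

[-10/9, 10/9)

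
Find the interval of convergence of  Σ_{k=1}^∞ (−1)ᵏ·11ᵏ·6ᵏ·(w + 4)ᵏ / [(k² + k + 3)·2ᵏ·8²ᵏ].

By the ratio test, |a_{k+1}/a_k| = [(k² + k + 3)/((k+1)² + (k+1) + 3)] · 11·6/(2·64) → 33/64.
The series converges when 33/64 · |w + 4| < 1, giving R = 64/33.
When w = -68/33, absolute convergence follows by limit comparison with Σ 1/k².
At w = -196/33: absolute convergence follows by limit comparison with Σ 1/k².

[-196/33, -68/33]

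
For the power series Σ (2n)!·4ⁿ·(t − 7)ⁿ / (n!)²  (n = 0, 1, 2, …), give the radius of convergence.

R = 1/16

Ratio test: |a_{n+1}/a_n| = (2n+1)·(2n+2)/(n+1)² · 4 → 16 as n → ∞.
Hence the series converges for |t − 7| < 1/(16) = 1/16, so the radius of convergence is 1/16.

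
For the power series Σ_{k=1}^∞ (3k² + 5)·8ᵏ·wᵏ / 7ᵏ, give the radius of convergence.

Ratio test: |a_{k+1}/a_k| = [(3(k+1)² + 5)/(3k² + 5)] · 8/7 → 8/7 as k → ∞.
Convergence for |w| · 8/7 < 1, i.e. |w| < 7/8. So R = 7/8.

R = 7/8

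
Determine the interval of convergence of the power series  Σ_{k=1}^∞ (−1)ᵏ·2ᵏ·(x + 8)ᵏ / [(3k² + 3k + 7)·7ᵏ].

Apply the ratio test: |a_{k+1}| / |a_k| = [(3k² + 3k + 7)/(3(k+1)² + 3(k+1) + 7)] · 2/7, which tends to 2/7 as k → ∞.
Hence the series converges for |x + 8| < 1/(2/7) = 7/2, so the radius of convergence is 7/2.
At x = -9/2: the series is dominated by a constant times Σ 1/k², which converges (p = 2 > 1).
Endpoint x = -23/2: absolute convergence follows by limit comparison with Σ 1/k².

[-23/2, -9/2]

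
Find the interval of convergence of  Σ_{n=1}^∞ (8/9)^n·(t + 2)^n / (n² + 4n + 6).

Apply the ratio test: |a_{n+1}| / |a_n| = [(n² + 4n + 6)/((n+1)² + 4(n+1) + 6)] · 8/9, which tends to 8/9 as n → ∞.
Thus R = 1/(8/9) = 9/8.
Check t = -7/8: the series is dominated by a constant times Σ 1/n², which converges (p = 2 > 1).
Check t = -25/8: absolute convergence follows by limit comparison with Σ 1/n².

[-25/8, -7/8]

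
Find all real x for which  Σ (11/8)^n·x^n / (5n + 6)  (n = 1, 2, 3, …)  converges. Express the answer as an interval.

[-8/11, 8/11)

The ratio of consecutive coefficients is [(5n + 6)/(5(n+1) + 6)] · 11/8 → 11/8.
Thus R = 1/(11/8) = 8/11.
At x = 8/11: the terms behave like c/n; limit comparison with the harmonic series gives divergence.
At x = -8/11: convergence follows from the alternating series test (terms decrease monotonically to 0).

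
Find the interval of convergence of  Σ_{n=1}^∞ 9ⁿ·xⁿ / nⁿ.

Applying the root test, |a_n|^(1/n) = 9/n → 0.
Since the n-th root of |a_n| tends to 0, the series converges for all real x; R = ∞.

(−∞, ∞)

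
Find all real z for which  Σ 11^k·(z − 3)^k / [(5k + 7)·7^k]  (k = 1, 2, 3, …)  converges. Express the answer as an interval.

[26/11, 40/11)

Apply the ratio test: |a_{k+1}| / |a_k| = [(5k + 7)/(5(k+1) + 7)] · 11/7, which tends to 11/7 as k → ∞.
Hence the series converges for |z − 3| < 1/(11/7) = 7/11, so the radius of convergence is 7/11.
Endpoint z = 40/11: the terms are asymptotic to a nonzero constant times 1/k, so the series diverges by limit comparison with Σ 1/k.
Endpoint z = 26/11: convergence follows from the alternating series test (terms decrease monotonically to 0).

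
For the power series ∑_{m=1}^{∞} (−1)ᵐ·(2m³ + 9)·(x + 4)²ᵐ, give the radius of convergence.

R = 1

Apply the ratio test: |a_{m+1}| / |a_m| = (2(m+1)³ + 9)/(2m³ + 9), which tends to 1 as m → ∞.
Writing y = (x + 4)², the series in y has radius 1, so |x + 4| < √(1) = 1 and R = 1.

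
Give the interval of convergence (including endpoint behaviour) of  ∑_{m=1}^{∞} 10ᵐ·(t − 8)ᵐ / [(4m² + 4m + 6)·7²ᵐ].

[31/10, 129/10]

The ratio of consecutive coefficients is [(4m² + 4m + 6)/(4(m+1)² + 4(m+1) + 6)] · 10/49 → 10/49.
Convergence for |t − 8| · 10/49 < 1, i.e. |t − 8| < 49/10. So R = 49/10.
When t = 129/10, absolute convergence follows by limit comparison with Σ 1/m².
At t = 31/10: the terms are on the order of 1/m², so the series converges absolutely by comparison with the p-series (p = 2 > 1).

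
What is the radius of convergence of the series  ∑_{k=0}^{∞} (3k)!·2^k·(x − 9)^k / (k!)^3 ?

Apply the ratio test: |a_{k+1}| / |a_k| = (3k+1)·(3k+2)·(3k+3)/(k+1)³ · 2, which tends to 54 as k → ∞.
Thus R = 1/(54) = 1/54.

R = 1/54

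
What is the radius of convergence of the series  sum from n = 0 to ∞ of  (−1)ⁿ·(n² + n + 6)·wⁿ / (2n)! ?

The ratio of consecutive coefficients is ((n+1)² + (n+1) + 6)/(n² + n + 6) · 1/[(2n+1)·(2n+2)] → 0.
Since the limit is 0 < 1 for every w, the series converges on all of ℝ and R = ∞.

R = ∞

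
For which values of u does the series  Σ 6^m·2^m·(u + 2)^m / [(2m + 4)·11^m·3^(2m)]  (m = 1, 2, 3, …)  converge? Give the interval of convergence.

The ratio of consecutive coefficients is [(2m + 4)/(2(m+1) + 4)] · 6·2/(11·9) → 4/33.
The series converges when 4/33 · |u + 2| < 1, giving R = 33/4.
Check u = 25/4: comparison with the harmonic series Σ 1/m shows the series diverges.
At u = -41/4: the terms alternate in sign and decrease monotonically to 0 in absolute value (size ~ c/m), so the alternating series test gives convergence.

[-41/4, 25/4)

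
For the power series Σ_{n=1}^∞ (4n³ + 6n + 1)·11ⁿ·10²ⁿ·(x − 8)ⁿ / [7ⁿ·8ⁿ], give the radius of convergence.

R = 14/275

Ratio test: |a_{n+1}/a_n| = [(4(n+1)³ + 6(n+1) + 1)/(4n³ + 6n + 1)] · 11·100/(7·8) → 275/14 as n → ∞.
The series converges when 275/14 · |x − 8| < 1, giving R = 14/275.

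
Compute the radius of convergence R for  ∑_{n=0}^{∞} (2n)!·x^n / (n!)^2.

R = 1/4

The ratio of consecutive coefficients is (2n+1)·(2n+2)/(n+1)² → 4.
Thus R = 1/(4) = 1/4.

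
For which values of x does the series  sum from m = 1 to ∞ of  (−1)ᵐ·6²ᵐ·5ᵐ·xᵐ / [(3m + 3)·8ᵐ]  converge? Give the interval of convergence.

(-2/45, 2/45]

The ratio of consecutive coefficients is [(3m + 3)/(3(m+1) + 3)] · 36·5/8 → 45/2.
Hence the series converges for |x| < 1/(45/2) = 2/45, so the radius of convergence is 2/45.
When x = 2/45, the terms alternate in sign and decrease monotonically to 0 in absolute value (size ~ c/m), so the alternating series test gives convergence.
When x = -2/45, the terms behave like c/m; limit comparison with the harmonic series gives divergence.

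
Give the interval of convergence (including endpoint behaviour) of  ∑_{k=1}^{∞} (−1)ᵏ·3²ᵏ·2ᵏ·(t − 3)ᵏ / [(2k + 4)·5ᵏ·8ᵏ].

(7/9, 47/9]

Apply the ratio test: |a_{k+1}| / |a_k| = [(2k + 4)/(2(k+1) + 4)] · 9·2/(5·8), which tends to 9/20 as k → ∞.
The series converges when 9/20 · |t − 3| < 1, giving R = 20/9.
Endpoint t = 47/9: the terms alternate in sign and decrease monotonically to 0 in absolute value (size ~ c/k), so the alternating series test gives convergence.
At t = 7/9: comparison with the harmonic series Σ 1/k shows the series diverges.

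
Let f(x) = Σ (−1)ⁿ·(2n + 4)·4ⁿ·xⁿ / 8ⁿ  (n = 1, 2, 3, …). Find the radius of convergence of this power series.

R = 2

Apply the ratio test: |a_{n+1}| / |a_n| = [(2(n+1) + 4)/(2n + 4)] · 4/8, which tends to 1/2 as n → ∞.
The series converges when 1/2 · |x| < 1, giving R = 2.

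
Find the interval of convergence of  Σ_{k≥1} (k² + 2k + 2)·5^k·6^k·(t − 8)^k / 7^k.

(233/30, 247/30)

The ratio of consecutive coefficients is [((k+1)² + 2(k+1) + 2)/(k² + 2k + 2)] · 5·6/7 → 30/7.
Thus R = 1/(30/7) = 7/30.
Check t = 247/30: the k-th term does not approach 0; divergence by the term test.
Check t = 233/30: the terms have absolute value of order k², which does not tend to 0, so the series diverges by the divergence test.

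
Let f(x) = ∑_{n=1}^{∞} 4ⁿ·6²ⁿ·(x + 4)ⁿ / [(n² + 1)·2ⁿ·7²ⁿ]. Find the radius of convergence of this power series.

Ratio test: |a_{n+1}/a_n| = [(n² + 1)/((n+1)² + 1)] · 4·36/(2·49) → 72/49 as n → ∞.
The series converges when 72/49 · |x + 4| < 1, giving R = 49/72.

R = 49/72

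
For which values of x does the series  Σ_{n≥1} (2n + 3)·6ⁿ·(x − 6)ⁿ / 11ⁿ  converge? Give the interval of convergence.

(25/6, 47/6)

Ratio test: |a_{n+1}/a_n| = [(2(n+1) + 3)/(2n + 3)] · 6/11 → 6/11 as n → ∞.
The series converges when 6/11 · |x − 6| < 1, giving R = 11/6.
When x = 47/6, the terms have absolute value of order n, which does not tend to 0, so the series diverges by the divergence test.
Check x = 25/6: the n-th term does not approach 0; divergence by the term test.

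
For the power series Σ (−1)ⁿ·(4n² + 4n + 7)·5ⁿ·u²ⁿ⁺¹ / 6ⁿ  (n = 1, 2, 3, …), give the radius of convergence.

R = √30/5

Apply the ratio test: |a_{n+1}| / |a_n| = [(4(n+1)² + 4(n+1) + 7)/(4n² + 4n + 7)] · 5/6, which tends to 5/6 as n → ∞.
Successive powers of u differ by 2, so the series converges when |u|² · 5/6 < 1, i.e. |u| < √(6/5). So R = √30/5.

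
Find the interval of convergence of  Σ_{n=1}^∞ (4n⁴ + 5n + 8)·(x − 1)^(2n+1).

Apply the ratio test: |a_{n+1}| / |a_n| = (4(n+1)⁴ + 5(n+1) + 8)/(4n⁴ + 5n + 8), which tends to 1 as n → ∞.
Since the exponent of (x − 1) increases by 2 each term, convergence requires |x − 1|² < 1, hence R = 1.
When x = 2, the n-th term does not approach 0; divergence by the term test.
Endpoint x = 0: the terms have absolute value of order n⁴, which does not tend to 0, so the series diverges by the divergence test.

(0, 2)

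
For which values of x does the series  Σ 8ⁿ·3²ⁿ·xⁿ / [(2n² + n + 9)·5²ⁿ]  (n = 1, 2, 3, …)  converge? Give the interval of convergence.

[-25/72, 25/72]

By the ratio test, |a_{n+1}/a_n| = [(2n² + n + 9)/(2(n+1)² + (n+1) + 9)] · 8·9/25 → 72/25.
Convergence for |x| · 72/25 < 1, i.e. |x| < 25/72. So R = 25/72.
Check x = 25/72: absolute convergence follows by limit comparison with Σ 1/n².
Endpoint x = -25/72: the terms are on the order of 1/n², so the series converges absolutely by comparison with the p-series (p = 2 > 1).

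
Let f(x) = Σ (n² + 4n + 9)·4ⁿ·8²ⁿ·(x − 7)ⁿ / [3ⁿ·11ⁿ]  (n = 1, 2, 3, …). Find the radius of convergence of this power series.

R = 33/256

Ratio test: |a_{n+1}/a_n| = [((n+1)² + 4(n+1) + 9)/(n² + 4n + 9)] · 4·64/(3·11) → 256/33 as n → ∞.
Hence the series converges for |x − 7| < 1/(256/33) = 33/256, so the radius of convergence is 33/256.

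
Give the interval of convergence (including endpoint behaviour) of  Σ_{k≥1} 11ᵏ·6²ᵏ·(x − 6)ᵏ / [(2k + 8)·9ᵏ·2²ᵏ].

Apply the ratio test: |a_{k+1}| / |a_k| = [(2k + 8)/(2(k+1) + 8)] · 11·36/(9·4), which tends to 11 as k → ∞.
Convergence for |x − 6| · 11 < 1, i.e. |x − 6| < 1/11. So R = 1/11.
Endpoint x = 67/11: the terms are asymptotic to a nonzero constant times 1/k, so the series diverges by limit comparison with Σ 1/k.
At x = 65/11: an alternating series whose terms decrease to 0 in absolute value, so it converges by the Leibniz criterion.

[65/11, 67/11)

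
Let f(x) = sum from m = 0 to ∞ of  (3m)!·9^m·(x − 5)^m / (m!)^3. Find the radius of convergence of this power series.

R = 1/243

Ratio test: |a_{m+1}/a_m| = (3m+1)·(3m+2)·(3m+3)/(m+1)³ · 9 → 243 as m → ∞.
The series converges when 243 · |x − 5| < 1, giving R = 1/243.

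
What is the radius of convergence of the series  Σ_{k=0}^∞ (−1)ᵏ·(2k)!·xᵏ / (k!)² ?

R = 1/4

The ratio of consecutive coefficients is (2k+1)·(2k+2)/(k+1)² → 4.
Thus R = 1/(4) = 1/4.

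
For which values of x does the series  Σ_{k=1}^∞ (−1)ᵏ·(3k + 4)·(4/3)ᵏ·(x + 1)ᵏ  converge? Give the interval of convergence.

By the ratio test, |a_{k+1}/a_k| = [(3(k+1) + 4)/(3k + 4)] · 4/3 → 4/3.
Hence the series converges for |x + 1| < 1/(4/3) = 3/4, so the radius of convergence is 3/4.
When x = -1/4, the terms have absolute value of order k, which does not tend to 0, so the series diverges by the divergence test.
When x = -7/4, the k-th term does not approach 0; divergence by the term test.

(-7/4, -1/4)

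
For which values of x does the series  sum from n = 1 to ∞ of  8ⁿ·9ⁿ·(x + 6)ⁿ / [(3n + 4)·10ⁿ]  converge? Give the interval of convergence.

By the ratio test, |a_{n+1}/a_n| = [(3n + 4)/(3(n+1) + 4)] · 8·9/10 → 36/5.
The series converges when 36/5 · |x + 6| < 1, giving R = 5/36.
Endpoint x = -211/36: the terms behave like c/n; limit comparison with the harmonic series gives divergence.
Endpoint x = -221/36: convergence follows from the alternating series test (terms decrease monotonically to 0).

[-221/36, -211/36)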